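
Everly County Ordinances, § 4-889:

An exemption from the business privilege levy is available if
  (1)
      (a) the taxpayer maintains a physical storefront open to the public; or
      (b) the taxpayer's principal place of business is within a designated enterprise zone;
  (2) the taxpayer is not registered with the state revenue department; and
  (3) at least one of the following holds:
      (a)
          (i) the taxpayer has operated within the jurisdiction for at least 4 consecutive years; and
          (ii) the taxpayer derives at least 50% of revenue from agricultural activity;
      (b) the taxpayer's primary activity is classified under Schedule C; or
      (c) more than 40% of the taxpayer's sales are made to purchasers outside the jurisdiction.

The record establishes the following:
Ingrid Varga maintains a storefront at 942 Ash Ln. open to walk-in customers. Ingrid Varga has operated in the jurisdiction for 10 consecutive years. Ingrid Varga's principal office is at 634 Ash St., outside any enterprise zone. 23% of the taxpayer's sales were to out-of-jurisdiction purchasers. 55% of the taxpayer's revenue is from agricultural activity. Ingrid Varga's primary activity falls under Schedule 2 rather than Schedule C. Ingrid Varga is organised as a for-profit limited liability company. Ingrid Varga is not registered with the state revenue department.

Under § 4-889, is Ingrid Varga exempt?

Yes — exempt.

(a) has storefront — holds.
(b) in enterprise zone — not satisfied.
So (1) is satisfied (T OR F).
(2) not (state-registered) — holds.
(i) ≥ 4 yrs in jurisdiction — met.
(ii) ≥50% agricultural — holds.
(a) = T AND T = true.
(b) Schedule C activity — not met.
(c) >40% out-of-jur. sales — not satisfied.
So (3) is satisfied (T OR F OR F).
So Overall is satisfied (T AND T AND T).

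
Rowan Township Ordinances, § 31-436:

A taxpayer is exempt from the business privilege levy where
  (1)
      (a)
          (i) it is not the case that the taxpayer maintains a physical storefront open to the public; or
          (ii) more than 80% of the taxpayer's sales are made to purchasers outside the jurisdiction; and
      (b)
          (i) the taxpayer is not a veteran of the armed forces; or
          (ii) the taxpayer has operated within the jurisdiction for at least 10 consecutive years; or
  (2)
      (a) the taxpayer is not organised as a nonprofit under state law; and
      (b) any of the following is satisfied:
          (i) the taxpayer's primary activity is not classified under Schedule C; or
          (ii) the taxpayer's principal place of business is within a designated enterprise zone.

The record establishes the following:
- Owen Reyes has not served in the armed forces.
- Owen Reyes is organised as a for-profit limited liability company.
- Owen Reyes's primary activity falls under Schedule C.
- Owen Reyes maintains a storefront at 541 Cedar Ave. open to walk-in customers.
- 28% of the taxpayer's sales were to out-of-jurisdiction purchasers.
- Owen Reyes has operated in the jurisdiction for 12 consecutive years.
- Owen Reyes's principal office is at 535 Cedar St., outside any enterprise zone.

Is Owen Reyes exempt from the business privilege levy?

(i) not (has storefront) — not met.
(ii) >80% out-of-jur. sales — not satisfied.
(a) = F OR F = false.
(i) not (veteran) — met.
(ii) ≥ 10 yrs in jurisdiction — met.
(b): T OR T → true.
(1) = F AND T = false.
(a) not (nonprofit) — holds.
(i) not (Schedule C activity) — fails.
(ii) in enterprise zone — not met.
So (b) is not satisfied (F OR F).
(2) = T AND F = false.
Overall: F OR F → false.

No — not exempt.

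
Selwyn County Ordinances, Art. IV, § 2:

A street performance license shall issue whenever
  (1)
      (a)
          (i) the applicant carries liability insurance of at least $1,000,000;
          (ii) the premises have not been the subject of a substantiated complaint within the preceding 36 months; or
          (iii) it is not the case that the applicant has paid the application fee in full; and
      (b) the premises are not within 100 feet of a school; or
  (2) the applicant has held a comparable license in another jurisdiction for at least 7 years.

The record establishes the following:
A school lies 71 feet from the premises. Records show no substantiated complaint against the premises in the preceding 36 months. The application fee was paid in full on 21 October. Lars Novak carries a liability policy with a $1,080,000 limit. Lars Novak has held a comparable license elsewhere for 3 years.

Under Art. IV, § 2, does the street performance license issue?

No — denied.

(i) insurance ≥ $1,000,000 — holds.
(ii) no complaint in 36 mo. — satisfied.
(iii) not (fee paid) — not satisfied.
So (a) is satisfied (T OR T OR F).
(b) ≥100 ft from school — not satisfied.
(1): T AND F → false.
(2) prior license ≥ 7 yr — not met.
So Overall is not satisfied (F OR F).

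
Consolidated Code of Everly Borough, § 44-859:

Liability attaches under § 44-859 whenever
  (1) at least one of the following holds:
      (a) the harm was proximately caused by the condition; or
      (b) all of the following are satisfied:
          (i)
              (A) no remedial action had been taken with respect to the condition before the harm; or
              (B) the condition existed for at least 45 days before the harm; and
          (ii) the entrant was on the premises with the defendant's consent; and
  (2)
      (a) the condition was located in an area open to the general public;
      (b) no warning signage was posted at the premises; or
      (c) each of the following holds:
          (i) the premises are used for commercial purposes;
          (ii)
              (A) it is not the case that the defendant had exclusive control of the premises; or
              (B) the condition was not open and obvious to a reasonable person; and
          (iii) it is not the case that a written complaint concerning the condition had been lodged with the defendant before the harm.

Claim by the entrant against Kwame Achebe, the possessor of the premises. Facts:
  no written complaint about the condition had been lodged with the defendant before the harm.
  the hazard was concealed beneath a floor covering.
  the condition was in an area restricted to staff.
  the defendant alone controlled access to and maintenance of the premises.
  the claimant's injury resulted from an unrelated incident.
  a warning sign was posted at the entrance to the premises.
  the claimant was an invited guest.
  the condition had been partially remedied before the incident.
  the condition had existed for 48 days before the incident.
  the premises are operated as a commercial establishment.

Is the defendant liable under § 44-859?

Yes — liable.

(a) proximate cause — not met.
(A) no remedial action — fails.
(B) condition ≥45 days old — met.
(i): F OR T → true.
(ii) consent to enter — met.
So (b) is satisfied (T AND T).
(1) = F OR T = true.
(a) public area — not met.
(b) no signage posted — not met.
(i) commercial use — holds.
(A) not (exclusive control) — fails.
(B) not open/obvious — met.
So (ii) is satisfied (F OR T).
(iii) not (complaint lodged) — met.
(c) = T AND T AND T = true.
(2) = F OR F OR T = true.
Overall = T AND T = true.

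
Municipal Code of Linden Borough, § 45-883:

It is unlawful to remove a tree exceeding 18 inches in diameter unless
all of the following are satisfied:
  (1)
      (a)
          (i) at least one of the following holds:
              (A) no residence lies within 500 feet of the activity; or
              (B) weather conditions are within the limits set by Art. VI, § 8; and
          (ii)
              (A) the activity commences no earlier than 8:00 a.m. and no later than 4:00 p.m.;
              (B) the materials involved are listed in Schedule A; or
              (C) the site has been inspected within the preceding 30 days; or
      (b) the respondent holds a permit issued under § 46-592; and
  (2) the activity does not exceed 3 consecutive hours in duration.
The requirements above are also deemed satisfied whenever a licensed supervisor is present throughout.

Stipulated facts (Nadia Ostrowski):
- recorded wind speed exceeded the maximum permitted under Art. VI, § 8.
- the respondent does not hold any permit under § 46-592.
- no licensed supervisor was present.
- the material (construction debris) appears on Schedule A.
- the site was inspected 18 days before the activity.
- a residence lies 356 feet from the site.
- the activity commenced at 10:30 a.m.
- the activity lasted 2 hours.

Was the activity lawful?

(A) no residence in 500 ft — not satisfied.
(B) weather ok — not satisfied.
(i) = F OR F = false.
(A) start within hours — met.
(B) Schedule A material — satisfied.
(C) site inspected — satisfied.
So (ii) is satisfied (T OR T OR T).
(a) = F AND T = false.
(b) holds permit — not met.
So (1) is not satisfied (F OR F).
(2) ≤ 3 hrs duration — met.
Overall = F AND T = false.
Exception (supervisor present) — not satisfied.
Result: main false OR exception false → false.

No — unlawful.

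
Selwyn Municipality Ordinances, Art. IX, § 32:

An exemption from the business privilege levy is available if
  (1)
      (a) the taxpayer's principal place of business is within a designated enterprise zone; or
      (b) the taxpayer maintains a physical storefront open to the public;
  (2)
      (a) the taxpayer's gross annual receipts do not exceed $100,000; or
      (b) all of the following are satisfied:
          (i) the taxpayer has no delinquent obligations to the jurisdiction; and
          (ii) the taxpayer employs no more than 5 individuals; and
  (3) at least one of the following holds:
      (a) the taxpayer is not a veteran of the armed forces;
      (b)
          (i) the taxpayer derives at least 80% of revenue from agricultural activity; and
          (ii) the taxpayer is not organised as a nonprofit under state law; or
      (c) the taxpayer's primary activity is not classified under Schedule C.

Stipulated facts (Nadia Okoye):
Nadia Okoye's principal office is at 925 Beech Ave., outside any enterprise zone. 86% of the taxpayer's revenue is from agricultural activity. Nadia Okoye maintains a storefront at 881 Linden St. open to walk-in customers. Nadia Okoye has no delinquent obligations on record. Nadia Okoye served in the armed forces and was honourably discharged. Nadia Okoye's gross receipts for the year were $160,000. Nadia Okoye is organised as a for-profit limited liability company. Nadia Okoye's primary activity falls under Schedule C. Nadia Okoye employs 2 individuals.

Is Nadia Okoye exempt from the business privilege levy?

(a) in enterprise zone — not satisfied.
(b) has storefront — met.
(1): F OR T → true.
(a) receipts ≤ $100,000 — not met.
(i) no delinquency — met.
(ii) ≤ 5 employees — holds.
(b): T AND T → true.
(2): F OR T → true.
(a) not (veteran) — fails.
(i) ≥80% agricultural — met.
(ii) not (nonprofit) — satisfied.
(b) = T AND T = true.
(c) not (Schedule C activity) — not satisfied.
(3): F OR T OR F → true.
So Overall is satisfied (T AND T AND T).

Yes — exempt.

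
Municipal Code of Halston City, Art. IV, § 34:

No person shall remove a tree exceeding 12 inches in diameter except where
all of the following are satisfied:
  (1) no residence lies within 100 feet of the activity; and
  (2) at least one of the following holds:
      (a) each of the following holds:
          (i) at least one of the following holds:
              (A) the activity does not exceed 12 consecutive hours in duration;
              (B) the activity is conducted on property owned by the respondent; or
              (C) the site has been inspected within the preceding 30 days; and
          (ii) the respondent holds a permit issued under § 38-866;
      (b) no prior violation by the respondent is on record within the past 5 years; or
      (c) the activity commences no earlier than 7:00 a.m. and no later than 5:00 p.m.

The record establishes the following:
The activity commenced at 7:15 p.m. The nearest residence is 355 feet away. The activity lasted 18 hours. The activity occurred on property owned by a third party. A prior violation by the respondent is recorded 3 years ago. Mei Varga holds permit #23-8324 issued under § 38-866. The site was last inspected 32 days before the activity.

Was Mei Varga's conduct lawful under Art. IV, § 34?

No — unlawful.

(1) no residence in 100 ft — met.
(A) ≤ 12 hrs duration — fails.
(B) own property — fails.
(C) site inspected — not met.
(i) = F OR F OR F = false.
(ii) holds permit — satisfied.
So (a) is not satisfied (F AND T).
(b) no prior violation — not satisfied.
(c) start within hours — fails.
(2) = F OR F OR F = false.
Overall = T AND F = false.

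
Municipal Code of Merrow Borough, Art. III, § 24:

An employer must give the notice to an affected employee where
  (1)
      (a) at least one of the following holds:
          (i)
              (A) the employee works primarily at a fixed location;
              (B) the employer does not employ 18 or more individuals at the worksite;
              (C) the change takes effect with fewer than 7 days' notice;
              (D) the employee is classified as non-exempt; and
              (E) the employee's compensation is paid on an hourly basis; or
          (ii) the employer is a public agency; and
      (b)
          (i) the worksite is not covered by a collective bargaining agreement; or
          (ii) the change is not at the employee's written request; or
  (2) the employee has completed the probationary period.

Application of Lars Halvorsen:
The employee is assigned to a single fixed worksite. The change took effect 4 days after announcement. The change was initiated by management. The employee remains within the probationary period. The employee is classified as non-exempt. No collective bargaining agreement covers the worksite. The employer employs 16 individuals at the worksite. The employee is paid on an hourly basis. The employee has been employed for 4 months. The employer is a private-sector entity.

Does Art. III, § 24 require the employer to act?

Yes — required.

(A) fixed location — satisfied.
(B) not (≥ 18 at site) — holds.
(C) < 7 days' notice — satisfied.
(D) non-exempt — met.
(E) hourly-paid — met.
So (i) is satisfied (T AND T AND T AND T AND T).
(ii) public agency — fails.
(a) = T OR F = true.
(i) no CBA — satisfied.
(ii) not employee-requested — satisfied.
So (b) is satisfied (T OR T).
So (1) is satisfied (T AND T).
(2) past probation — fails.
Overall = T OR F = true.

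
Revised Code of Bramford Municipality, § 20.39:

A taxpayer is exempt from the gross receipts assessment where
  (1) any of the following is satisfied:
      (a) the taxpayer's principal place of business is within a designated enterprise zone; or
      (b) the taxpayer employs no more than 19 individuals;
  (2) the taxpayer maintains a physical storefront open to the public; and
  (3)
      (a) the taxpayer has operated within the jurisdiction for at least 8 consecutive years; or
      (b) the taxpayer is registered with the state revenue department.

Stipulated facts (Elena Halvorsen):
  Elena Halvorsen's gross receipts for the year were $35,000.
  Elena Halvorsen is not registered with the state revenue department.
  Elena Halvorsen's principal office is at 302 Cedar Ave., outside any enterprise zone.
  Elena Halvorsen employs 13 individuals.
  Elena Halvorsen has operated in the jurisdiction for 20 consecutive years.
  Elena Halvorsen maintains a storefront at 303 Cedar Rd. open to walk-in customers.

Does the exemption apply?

Yes — exempt.

(a) in enterprise zone — not met.
(b) ≤ 19 employees — satisfied.
So (1) is satisfied (F OR T).
(2) has storefront — holds.
(a) ≥ 8 yrs in jurisdiction — holds.
(b) state-registered — not met.
So (3) is satisfied (T OR F).
So Overall is satisfied (T AND T AND T).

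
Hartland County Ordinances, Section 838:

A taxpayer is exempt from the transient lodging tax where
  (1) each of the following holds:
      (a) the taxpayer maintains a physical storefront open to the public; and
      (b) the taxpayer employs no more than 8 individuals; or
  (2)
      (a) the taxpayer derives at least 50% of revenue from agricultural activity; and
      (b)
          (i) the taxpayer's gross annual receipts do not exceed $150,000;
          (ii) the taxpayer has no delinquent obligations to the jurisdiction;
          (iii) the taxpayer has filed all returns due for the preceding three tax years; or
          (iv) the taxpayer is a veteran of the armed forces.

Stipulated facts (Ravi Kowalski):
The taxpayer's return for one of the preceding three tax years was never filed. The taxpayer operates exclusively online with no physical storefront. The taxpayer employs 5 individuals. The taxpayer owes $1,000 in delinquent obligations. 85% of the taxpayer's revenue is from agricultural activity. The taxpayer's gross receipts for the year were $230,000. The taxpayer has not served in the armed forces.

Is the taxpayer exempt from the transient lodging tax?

No — not exempt.

(a) has storefront — not met.
(b) ≤ 8 employees — satisfied.
So (1) is not satisfied (F AND T).
(a) ≥50% agricultural — met.
(i) receipts ≤ $150,000 — not met.
(ii) no delinquency — not met.
(iii) returns current — not satisfied.
(iv) veteran — not satisfied.
(b) = F OR F OR F OR F = false.
So (2) is not satisfied (T AND F).
Overall = F OR F = false.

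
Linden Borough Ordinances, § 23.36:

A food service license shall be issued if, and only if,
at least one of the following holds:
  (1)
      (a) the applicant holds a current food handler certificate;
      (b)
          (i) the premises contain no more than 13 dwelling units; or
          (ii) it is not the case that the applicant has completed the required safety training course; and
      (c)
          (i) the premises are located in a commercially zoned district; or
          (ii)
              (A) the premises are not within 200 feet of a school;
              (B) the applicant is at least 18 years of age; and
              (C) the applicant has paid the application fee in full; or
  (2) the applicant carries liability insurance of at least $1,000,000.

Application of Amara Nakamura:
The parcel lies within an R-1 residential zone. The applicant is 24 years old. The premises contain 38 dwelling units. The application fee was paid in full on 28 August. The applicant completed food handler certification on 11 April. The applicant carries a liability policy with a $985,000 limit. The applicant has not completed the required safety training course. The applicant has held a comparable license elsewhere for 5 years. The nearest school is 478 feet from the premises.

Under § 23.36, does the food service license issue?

Yes — granted.

(a) food handler cert. — met.
(i) ≤ 13 units — fails.
(ii) not (safety training) — satisfied.
So (b) is satisfied (F OR T).
(i) commercially zoned — not met.
(A) ≥200 ft from school — met.
(B) age ≥ 18 — met.
(C) fee paid — met.
So (ii) is satisfied (T AND T AND T).
(c) = F OR T = true.
So (1) is satisfied (T AND T AND T).
(2) insurance ≥ $1,000,000 — not met.
Overall = T OR F = true.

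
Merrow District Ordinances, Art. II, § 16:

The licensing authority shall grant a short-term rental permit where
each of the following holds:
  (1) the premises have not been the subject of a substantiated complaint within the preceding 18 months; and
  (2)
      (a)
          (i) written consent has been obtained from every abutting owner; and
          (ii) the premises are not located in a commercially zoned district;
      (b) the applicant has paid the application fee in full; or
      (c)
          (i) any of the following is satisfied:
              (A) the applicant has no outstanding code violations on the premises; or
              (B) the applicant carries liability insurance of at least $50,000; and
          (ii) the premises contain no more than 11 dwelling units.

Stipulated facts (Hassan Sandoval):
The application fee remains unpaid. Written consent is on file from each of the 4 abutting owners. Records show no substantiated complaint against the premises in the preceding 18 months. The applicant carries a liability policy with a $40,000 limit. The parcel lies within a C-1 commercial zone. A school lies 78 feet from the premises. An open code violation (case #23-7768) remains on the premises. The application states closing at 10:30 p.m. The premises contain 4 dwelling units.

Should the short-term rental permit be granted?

No — denied.

(1) no complaint in 18 mo. — holds.
(i) all abutters consent — met.
(ii) not (commercially zoned) — not met.
(a) = T AND F = false.
(b) fee paid — not satisfied.
(A) no code violations — fails.
(B) insurance ≥ $50,000 — not satisfied.
(i): F OR F → false.
(ii) ≤ 11 units — satisfied.
(c) = F AND T = false.
So (2) is not satisfied (F OR F OR F).
Overall = T AND F = false.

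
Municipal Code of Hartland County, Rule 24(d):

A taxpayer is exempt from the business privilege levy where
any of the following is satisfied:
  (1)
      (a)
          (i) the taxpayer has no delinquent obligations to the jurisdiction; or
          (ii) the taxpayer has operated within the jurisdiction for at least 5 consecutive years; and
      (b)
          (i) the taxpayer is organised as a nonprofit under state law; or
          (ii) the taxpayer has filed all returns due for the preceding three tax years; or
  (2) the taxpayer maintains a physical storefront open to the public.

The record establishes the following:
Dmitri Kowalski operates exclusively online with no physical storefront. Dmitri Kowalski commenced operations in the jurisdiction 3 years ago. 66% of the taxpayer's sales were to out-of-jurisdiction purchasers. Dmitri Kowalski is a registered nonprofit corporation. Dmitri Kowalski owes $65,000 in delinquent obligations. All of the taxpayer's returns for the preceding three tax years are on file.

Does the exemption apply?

(i) no delinquency — not satisfied.
(ii) ≥ 5 yrs in jurisdiction — fails.
(a) = F OR F = false.
(i) nonprofit — holds.
(ii) returns current — satisfied.
(b): T OR T → true.
(1): F AND T → false.
(2) has storefront — fails.
Overall = F OR F = false.

No — not exempt.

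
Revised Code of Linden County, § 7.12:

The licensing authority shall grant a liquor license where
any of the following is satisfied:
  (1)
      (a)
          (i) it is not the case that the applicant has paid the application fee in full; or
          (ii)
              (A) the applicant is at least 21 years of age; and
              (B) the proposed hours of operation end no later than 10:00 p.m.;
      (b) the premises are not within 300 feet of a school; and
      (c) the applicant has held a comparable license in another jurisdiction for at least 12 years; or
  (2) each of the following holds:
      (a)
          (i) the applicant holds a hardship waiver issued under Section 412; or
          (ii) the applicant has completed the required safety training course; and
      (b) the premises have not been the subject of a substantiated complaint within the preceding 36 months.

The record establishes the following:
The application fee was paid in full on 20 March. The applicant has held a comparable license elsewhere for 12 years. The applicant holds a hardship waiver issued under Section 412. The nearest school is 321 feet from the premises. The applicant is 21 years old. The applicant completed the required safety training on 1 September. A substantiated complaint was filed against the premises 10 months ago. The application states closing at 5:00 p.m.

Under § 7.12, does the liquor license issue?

Yes — granted.

(i) not (fee paid) — fails.
(A) age ≥ 21 — met.
(B) closes by 10 p.m. — holds.
So (ii) is satisfied (T AND T).
So (a) is satisfied (F OR T).
(b) ≥300 ft from school — holds.
(c) prior license ≥ 12 yr — satisfied.
(1) = T AND T AND T = true.
(i) hardship waiver — met.
(ii) safety training — met.
(a): T OR T → true.
(b) no complaint in 36 mo. — not met.
(2): T AND F → false.
Overall: T OR F → true.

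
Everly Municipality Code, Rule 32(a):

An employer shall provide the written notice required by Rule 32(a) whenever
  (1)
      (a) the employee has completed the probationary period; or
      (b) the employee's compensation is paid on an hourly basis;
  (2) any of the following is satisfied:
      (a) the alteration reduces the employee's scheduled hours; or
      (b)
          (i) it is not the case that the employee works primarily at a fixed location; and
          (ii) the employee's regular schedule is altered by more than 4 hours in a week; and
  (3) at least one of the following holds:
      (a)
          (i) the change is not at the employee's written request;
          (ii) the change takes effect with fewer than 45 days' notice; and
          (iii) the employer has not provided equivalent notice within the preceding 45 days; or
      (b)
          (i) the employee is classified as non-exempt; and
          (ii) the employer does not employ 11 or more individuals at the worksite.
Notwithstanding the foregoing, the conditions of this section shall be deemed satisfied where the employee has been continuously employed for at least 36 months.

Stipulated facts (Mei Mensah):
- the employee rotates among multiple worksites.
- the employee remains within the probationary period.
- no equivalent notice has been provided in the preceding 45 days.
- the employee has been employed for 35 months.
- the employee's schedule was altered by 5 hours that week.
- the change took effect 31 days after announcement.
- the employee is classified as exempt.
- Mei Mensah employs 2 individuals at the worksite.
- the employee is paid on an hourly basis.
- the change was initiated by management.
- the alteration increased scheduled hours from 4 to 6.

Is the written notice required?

(a) past probation — fails.
(b) hourly-paid — satisfied.
So (1) is satisfied (F OR T).
(a) hours reduced — not satisfied.
(i) not (fixed location) — satisfied.
(ii) schedule shift > 4h — met.
So (b) is satisfied (T AND T).
(2): F OR T → true.
(i) not employee-requested — met.
(ii) < 45 days' notice — holds.
(iii) no recent notice — satisfied.
(a) = T AND T AND T = true.
(i) non-exempt — not met.
(ii) not (≥ 11 at site) — met.
(b) = F AND T = false.
(3) = T OR F = true.
Overall: T AND T AND T → true.
Exception (tenure ≥ 36 mo.) — not satisfied.
Result: main true OR exception false → true.

Yes — required.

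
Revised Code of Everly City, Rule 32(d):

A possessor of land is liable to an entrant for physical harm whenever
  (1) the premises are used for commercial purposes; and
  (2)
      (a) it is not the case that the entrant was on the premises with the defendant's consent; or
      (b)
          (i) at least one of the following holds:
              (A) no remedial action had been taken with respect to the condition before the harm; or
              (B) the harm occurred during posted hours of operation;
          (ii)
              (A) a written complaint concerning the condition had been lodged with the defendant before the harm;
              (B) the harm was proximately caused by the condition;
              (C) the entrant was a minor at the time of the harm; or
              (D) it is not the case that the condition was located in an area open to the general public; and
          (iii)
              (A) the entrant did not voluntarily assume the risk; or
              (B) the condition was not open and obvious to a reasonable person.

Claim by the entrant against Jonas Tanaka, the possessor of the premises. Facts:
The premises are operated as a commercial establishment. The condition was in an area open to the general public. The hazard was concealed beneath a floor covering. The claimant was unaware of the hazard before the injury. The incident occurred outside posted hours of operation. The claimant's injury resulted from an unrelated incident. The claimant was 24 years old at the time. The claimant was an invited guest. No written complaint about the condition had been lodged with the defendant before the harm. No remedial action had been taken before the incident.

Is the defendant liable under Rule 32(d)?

No — not liable.

(1) commercial use — met.
(a) not (consent to enter) — not satisfied.
(A) no remedial action — met.
(B) during posted hours — not met.
(i): T OR F → true.
(A) complaint lodged — not met.
(B) proximate cause — not satisfied.
(C) entrant a minor — not satisfied.
(D) not (public area) — not met.
So (ii) is not satisfied (F OR F OR F OR F).
(A) no assumed risk — holds.
(B) not open/obvious — holds.
(iii): T OR T → true.
(b) = T AND F AND T = false.
(2) = F OR F = false.
So Overall is not satisfied (T AND F).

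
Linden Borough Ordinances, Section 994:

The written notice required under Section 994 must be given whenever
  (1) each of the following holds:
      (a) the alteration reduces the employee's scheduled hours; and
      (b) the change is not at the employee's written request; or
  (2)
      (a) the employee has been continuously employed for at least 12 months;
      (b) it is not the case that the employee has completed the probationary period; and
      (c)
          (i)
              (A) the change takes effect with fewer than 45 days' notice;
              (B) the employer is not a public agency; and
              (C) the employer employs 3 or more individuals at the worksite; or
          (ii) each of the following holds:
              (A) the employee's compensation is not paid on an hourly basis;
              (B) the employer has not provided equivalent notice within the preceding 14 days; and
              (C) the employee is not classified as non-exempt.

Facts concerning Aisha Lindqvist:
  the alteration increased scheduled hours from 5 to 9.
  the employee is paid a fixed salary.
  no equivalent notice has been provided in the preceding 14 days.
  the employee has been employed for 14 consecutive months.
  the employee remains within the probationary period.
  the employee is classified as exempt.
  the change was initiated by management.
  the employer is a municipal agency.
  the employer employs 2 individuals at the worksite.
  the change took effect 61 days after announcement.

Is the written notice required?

Yes — required.

(a) hours reduced — fails.
(b) not employee-requested — holds.
(1): F AND T → false.
(a) tenure ≥ 12 mo. — holds.
(b) not (past probation) — holds.
(A) < 45 days' notice — not satisfied.
(B) not (public agency) — fails.
(C) ≥ 3 at site — not met.
So (i) is not satisfied (F AND F AND F).
(A) not (hourly-paid) — met.
(B) no recent notice — met.
(C) not (non-exempt) — holds.
(ii): T AND T AND T → true.
So (c) is satisfied (F OR T).
(2) = T AND T AND T = true.
So Overall is satisfied (F OR T).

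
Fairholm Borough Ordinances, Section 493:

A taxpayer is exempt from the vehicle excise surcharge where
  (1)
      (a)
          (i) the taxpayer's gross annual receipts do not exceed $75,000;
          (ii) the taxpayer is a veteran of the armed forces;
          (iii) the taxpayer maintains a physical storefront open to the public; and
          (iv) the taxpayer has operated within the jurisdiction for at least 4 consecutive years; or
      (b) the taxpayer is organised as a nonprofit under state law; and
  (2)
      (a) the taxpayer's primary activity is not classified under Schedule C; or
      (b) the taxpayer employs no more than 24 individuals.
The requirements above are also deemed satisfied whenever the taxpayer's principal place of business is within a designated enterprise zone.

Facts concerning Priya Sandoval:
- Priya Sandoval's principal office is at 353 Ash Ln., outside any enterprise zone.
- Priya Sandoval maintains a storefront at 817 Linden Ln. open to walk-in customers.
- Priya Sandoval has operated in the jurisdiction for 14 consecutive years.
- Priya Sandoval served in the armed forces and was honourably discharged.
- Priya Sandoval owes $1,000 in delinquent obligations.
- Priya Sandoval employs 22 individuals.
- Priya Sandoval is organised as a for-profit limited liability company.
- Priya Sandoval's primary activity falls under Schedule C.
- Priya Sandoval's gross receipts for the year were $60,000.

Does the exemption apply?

Yes — exempt.

(i) receipts ≤ $75,000 — met.
(ii) veteran — satisfied.
(iii) has storefront — satisfied.
(iv) ≥ 4 yrs in jurisdiction — holds.
(a) = T AND T AND T AND T = true.
(b) nonprofit — not met.
(1): T OR F → true.
(a) not (Schedule C activity) — fails.
(b) ≤ 24 employees — met.
(2): F OR T → true.
So Overall is satisfied (T AND T).
Exception (in enterprise zone) — not satisfied.
Result: main true OR exception false → true.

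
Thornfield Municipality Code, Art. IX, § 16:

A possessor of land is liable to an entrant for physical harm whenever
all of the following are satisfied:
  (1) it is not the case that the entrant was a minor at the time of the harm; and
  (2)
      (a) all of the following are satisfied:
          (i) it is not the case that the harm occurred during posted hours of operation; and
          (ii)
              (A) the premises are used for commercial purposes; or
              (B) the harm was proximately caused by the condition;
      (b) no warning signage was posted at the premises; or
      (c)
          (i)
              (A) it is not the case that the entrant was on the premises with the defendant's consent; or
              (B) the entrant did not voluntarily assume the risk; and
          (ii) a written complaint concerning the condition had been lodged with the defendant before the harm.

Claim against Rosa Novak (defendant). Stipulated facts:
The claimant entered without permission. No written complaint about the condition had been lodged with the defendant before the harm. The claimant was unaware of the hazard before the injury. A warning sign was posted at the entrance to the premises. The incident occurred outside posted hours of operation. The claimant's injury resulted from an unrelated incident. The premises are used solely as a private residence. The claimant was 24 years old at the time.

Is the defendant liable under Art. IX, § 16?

(1) not (entrant a minor) — holds.
(i) not (during posted hours) — satisfied.
(A) commercial use — not met.
(B) proximate cause — not met.
(ii): F OR F → false.
So (a) is not satisfied (T AND F).
(b) no signage posted — fails.
(A) not (consent to enter) — satisfied.
(B) no assumed risk — holds.
So (i) is satisfied (T OR T).
(ii) complaint lodged — not satisfied.
(c) = T AND F = false.
So (2) is not satisfied (F OR F OR F).
Overall: T AND F → false.

No — not liable.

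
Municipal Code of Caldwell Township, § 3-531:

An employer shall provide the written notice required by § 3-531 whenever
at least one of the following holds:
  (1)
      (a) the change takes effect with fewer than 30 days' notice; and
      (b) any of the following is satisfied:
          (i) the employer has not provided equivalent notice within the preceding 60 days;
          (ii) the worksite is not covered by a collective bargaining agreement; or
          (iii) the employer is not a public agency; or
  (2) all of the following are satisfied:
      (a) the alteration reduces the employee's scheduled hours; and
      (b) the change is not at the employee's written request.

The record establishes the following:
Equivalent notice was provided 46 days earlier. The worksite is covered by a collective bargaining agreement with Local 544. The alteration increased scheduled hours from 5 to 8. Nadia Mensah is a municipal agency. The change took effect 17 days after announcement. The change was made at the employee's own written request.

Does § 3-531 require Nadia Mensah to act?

(a) < 30 days' notice — met.
(i) no recent notice — fails.
(ii) no CBA — not met.
(iii) not (public agency) — fails.
(b): F OR F OR F → false.
(1) = T AND F = false.
(a) hours reduced — not met.
(b) not employee-requested — fails.
(2) = F AND F = false.
Overall: F OR F → false.

No — not required.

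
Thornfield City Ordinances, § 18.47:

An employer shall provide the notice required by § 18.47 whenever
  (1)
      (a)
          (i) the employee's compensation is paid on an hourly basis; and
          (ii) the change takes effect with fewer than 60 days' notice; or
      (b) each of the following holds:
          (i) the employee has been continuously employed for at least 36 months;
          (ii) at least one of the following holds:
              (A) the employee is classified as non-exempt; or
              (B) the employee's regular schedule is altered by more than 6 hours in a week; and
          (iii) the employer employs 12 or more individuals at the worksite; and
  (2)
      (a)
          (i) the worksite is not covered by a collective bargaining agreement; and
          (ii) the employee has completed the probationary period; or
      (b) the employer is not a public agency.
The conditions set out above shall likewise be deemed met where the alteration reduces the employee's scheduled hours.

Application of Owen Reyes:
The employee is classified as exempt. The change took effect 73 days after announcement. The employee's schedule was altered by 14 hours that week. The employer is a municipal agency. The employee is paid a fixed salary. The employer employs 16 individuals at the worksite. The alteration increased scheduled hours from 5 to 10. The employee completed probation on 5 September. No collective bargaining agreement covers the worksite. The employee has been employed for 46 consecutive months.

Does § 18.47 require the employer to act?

Yes — required.

(i) hourly-paid — not satisfied.
(ii) < 60 days' notice — fails.
So (a) is not satisfied (F AND F).
(i) tenure ≥ 36 mo. — holds.
(A) non-exempt — not satisfied.
(B) schedule shift > 6h — satisfied.
(ii): F OR T → true.
(iii) ≥ 12 at site — satisfied.
(b): T AND T AND T → true.
So (1) is satisfied (F OR T).
(i) no CBA — holds.
(ii) past probation — met.
(a) = T AND T = true.
(b) not (public agency) — not met.
So (2) is satisfied (T OR F).
Overall = T AND T = true.
Exception (hours reduced) — not satisfied.
Result: main true OR exception false → true.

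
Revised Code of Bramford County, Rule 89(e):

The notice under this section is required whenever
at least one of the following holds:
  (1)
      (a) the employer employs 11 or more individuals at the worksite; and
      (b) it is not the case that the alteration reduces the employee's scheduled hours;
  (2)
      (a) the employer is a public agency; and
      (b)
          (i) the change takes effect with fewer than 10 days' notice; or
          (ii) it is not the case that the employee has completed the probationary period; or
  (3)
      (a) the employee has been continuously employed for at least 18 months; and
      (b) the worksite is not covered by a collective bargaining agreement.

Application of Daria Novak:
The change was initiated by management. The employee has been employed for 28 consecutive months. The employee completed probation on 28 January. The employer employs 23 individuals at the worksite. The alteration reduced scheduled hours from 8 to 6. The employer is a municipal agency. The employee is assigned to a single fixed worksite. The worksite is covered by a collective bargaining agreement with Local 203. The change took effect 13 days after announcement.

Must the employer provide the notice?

No — not required.

(a) ≥ 11 at site — satisfied.
(b) not (hours reduced) — not met.
So (1) is not satisfied (T AND F).
(a) public agency — met.
(i) < 10 days' notice — fails.
(ii) not (past probation) — not satisfied.
So (b) is not satisfied (F OR F).
(2) = T AND F = false.
(a) tenure ≥ 18 mo. — met.
(b) no CBA — fails.
So (3) is not satisfied (T AND F).
Overall = F OR F OR F = false.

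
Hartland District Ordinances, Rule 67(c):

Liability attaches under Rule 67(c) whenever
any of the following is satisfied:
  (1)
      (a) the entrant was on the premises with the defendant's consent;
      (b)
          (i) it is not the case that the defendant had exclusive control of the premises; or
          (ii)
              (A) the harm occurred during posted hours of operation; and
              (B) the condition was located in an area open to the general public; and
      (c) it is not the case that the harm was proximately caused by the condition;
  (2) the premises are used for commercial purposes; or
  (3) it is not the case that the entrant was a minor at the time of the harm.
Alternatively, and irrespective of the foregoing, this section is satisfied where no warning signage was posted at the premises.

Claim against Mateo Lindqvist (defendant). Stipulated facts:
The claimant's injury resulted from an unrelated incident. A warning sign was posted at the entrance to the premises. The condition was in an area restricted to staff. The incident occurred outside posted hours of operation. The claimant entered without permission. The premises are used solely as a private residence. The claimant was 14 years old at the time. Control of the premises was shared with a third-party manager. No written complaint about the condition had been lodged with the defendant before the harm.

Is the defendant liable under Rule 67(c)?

(a) consent to enter — not met.
(i) not (exclusive control) — met.
(A) during posted hours — not met.
(B) public area — not met.
(ii): F AND F → false.
So (b) is satisfied (T OR F).
(c) not (proximate cause) — holds.
(1): F AND T AND T → false.
(2) commercial use — not satisfied.
(3) not (entrant a minor) — not met.
Overall: F OR F OR F → false.
Exception (no signage posted) — not satisfied.
Result: main false OR exception false → false.

No — not liable.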